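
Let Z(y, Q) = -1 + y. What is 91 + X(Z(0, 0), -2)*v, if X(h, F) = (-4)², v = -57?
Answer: -821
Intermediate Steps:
X(h, F) = 16
91 + X(Z(0, 0), -2)*v = 91 + 16*(-57) = 91 - 912 = -821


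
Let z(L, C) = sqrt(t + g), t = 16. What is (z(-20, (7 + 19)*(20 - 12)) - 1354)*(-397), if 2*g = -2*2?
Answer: 537538 - 397*sqrt(14) ≈ 5.3605e+5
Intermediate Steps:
g = -2 (g = (-2*2)/2 = (1/2)*(-4) = -2)
z(L, C) = sqrt(14) (z(L, C) = sqrt(16 - 2) = sqrt(14))
(z(-20, (7 + 19)*(20 - 12)) - 1354)*(-397) = (sqrt(14) - 1354)*(-397) = (-1354 + sqrt(14))*(-397) = 537538 - 397*sqrt(14)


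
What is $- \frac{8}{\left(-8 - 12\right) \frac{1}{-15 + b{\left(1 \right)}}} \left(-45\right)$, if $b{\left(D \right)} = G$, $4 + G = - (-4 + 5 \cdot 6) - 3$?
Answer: $864$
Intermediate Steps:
$G = -33$ ($G = -4 - \left(-1 + 30\right) = -4 - 29 = -33$)
$b{\left(D \right)} = -33$
$- \frac{8}{\left(-8 - 12\right) \frac{1}{-15 + b{\left(1 \right)}}} \left(-45\right) = - \frac{8}{\left(-8 - 12\right) \frac{1}{-15 - 33}} \left(-45\right) = - \frac{8}{\left(-20\right) \frac{1}{-48}} \left(-45\right) = - \frac{8}{\left(-20\right) \left(- \frac{1}{48}\right)} \left(-45\right) = - \frac{8}{\frac{5}{12}} \left(-45\right) = \left(-8\right) \frac{12}{5} \left(-45\right) = \left(- \frac{96}{5}\right) \left(-45\right) = 864$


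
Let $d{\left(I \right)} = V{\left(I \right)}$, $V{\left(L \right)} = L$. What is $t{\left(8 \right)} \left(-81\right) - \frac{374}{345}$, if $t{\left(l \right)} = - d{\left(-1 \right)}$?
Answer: $- \frac{28319}{345} \approx -82.084$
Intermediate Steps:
$d{\left(I \right)} = I$
$t{\left(l \right)} = 1$ ($t{\left(l \right)} = \left(-1\right) \left(-1\right) = 1$)
$t{\left(8 \right)} \left(-81\right) - \frac{374}{345} = 1 \left(-81\right) - \frac{374}{345} = -81 - \frac{374}{345} = - \frac{28319}{345}$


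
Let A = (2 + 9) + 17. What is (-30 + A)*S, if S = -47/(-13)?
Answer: -94/13 ≈ -7.2308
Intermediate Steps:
S = 47/13 (S = -47*(-1/13) = 47/13 ≈ 3.6154)
A = 28 (A = 11 + 17 = 28)
(-30 + A)*S = (-30 + 28)*(47/13) = -2*47/13 = -94/13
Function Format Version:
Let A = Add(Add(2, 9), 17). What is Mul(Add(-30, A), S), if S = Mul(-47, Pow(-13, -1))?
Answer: Rational(-94, 13) ≈ -7.2308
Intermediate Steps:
S = Rational(47, 13) (S = Mul(-47, Rational(-1, 13)) = Rational(47, 13) ≈ 3.6154)
A = 28 (A = Add(11, 17) = 28)
Mul(Add(-30, A), S) = Mul(Add(-30, 28), Rational(47, 13)) = Mul(-2, Rational(47, 13)) = Rational(-94, 13)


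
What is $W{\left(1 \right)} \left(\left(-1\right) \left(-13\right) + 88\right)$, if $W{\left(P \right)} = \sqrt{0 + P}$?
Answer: $101$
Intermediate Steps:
$W{\left(P \right)} = \sqrt{P}$
$W{\left(1 \right)} \left(\left(-1\right) \left(-13\right) + 88\right) = \sqrt{1} \left(\left(-1\right) \left(-13\right) + 88\right) = 1 \left(13 + 88\right) = 1 \cdot 101 = 101$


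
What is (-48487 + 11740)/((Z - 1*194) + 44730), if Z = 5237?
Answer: -12249/16591 ≈ -0.73829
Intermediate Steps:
(-48487 + 11740)/((Z - 1*194) + 44730) = (-48487 + 11740)/((5237 - 1*194) + 44730) = -36747/((5237 - 194) + 44730) = -36747/(5043 + 44730) = -36747/49773 = -36747*1/49773 = -12249/16591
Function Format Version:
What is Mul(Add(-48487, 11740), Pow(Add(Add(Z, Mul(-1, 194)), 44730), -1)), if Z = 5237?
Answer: Rational(-12249, 16591) ≈ -0.73829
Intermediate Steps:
Mul(Add(-48487, 11740), Pow(Add(Add(Z, Mul(-1, 194)), 44730), -1)) = Mul(Add(-48487, 11740), Pow(Add(Add(5237, Mul(-1, 194)), 44730), -1)) = Mul(-36747, Pow(Add(Add(5237, -194), 44730), -1)) = Mul(-36747, Pow(Add(5043, 44730), -1)) = Mul(-36747, Pow(49773, -1)) = Mul(-36747, Rational(1, 49773)) = Rational(-12249, 16591)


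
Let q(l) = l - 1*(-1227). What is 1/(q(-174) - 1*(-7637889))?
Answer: 1/7638942 ≈ 1.3091e-7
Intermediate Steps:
q(l) = 1227 + l (q(l) = l + 1227 = 1227 + l)
1/(q(-174) - 1*(-7637889)) = 1/((1227 - 174) - 1*(-7637889)) = 1/(1053 + 7637889) = 1/7638942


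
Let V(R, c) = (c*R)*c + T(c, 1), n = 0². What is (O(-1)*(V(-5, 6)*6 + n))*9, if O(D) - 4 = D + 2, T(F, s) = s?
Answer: -48330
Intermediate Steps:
O(D) = 6 + D (O(D) = 4 + (D + 2) = 4 + (2 + D) = 6 + D)
n = 0
V(R, c) = 1 + R*c² (V(R, c) = (c*R)*c + 1 = (R*c)*c + 1 = R*c² + 1 = 1 + R*c²)
(O(-1)*(V(-5, 6)*6 + n))*9 = ((6 - 1)*((1 - 5*6²)*6 + 0))*9 = (5*((1 - 5*36)*6 + 0))*9 = (5*((1 - 180)*6 + 0))*9 = (5*(-179*6 + 0))*9 = (5*(-1074 + 0))*9 = (5*(-1074))*9 = -5370*9 = -48330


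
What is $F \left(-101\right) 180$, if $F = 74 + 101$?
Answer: $-3181500$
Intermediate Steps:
$F = 175$
$F \left(-101\right) 180 = 175 \left(-101\right) 180 = \left(-17675\right) 180 = -3181500$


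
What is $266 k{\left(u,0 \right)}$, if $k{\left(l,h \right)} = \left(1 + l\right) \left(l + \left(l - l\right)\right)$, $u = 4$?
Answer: $5320$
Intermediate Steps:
$k{\left(l,h \right)} = l \left(1 + l\right)$ ($k{\left(l,h \right)} = \left(1 + l\right) \left(l + 0\right) = \left(1 + l\right) l = l \left(1 + l\right)$)
$266 k{\left(u,0 \right)} = 266 \cdot 4 \left(1 + 4\right) = 266 \cdot 4 \cdot 5 = 266 \cdot 20 = 5320$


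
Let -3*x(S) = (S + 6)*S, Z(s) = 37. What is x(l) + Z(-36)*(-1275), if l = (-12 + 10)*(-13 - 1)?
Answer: -142477/3 ≈ -47492.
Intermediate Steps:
l = 28 (l = -2*(-14) = 28)
x(S) = -S*(6 + S)/3 (x(S) = -(S + 6)*S/3 = -(6 + S)*S/3 = -S*(6 + S)/3)
x(l) + Z(-36)*(-1275) = -⅓*28*(6 + 28) + 37*(-1275) = -⅓*28*34 - 47175 = -952/3 - 47175 = -142477/3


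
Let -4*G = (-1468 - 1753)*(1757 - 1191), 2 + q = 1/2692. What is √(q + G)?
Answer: √825724896135/1346 ≈ 675.11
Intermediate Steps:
q = -5383/2692 (q = -2 + 1/2692 = -5383/2692 ≈ -1.9996)
G = 911543/2 (G = -(-1468 - 1753)*(1757 - 1191)/4 = -(-3221)*566/4 = -¼*(-1823086) = 911543/2 ≈ 4.5577e+5)
√(q + G) = √(-5383/2692 + 911543/2) = √(1226931495/2692) = √825724896135/1346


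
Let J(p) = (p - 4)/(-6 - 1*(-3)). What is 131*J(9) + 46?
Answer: -517/3 ≈ -172.33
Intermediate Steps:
J(p) = 4/3 - p/3 (J(p) = (-4 + p)/(-6 + 3) = (-4 + p)/(-3) = (-4 + p)*(-1/3) = 4/3 - p/3)
131*J(9) + 46 = 131*(4/3 - 1/3*9) + 46 = 131*(4/3 - 3) + 46 = 131*(-5/3) + 46 = -655/3 + 46 = -517/3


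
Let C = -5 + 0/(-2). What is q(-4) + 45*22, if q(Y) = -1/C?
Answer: 4951/5 ≈ 990.20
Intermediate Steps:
C = -5 (C = -5 + 0*(-1/2) = -5 + 0 = -5)
q(Y) = 1/5 (q(Y) = -1/(-5) = -1*(-1/5) = 1/5)
q(-4) + 45*22 = 1/5 + 45*22 = 1/5 + 990 = 4951/5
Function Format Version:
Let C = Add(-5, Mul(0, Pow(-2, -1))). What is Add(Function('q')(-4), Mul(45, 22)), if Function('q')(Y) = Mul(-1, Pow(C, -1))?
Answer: Rational(4951, 5) ≈ 990.20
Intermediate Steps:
C = -5 (C = Add(-5, Mul(0, Rational(-1, 2))) = Add(-5, 0) = -5)
Function('q')(Y) = Rational(1, 5) (Function('q')(Y) = Mul(-1, Pow(-5, -1)) = Mul(-1, Rational(-1, 5)) = Rational(1, 5))
Add(Function('q')(-4), Mul(45, 22)) = Add(Rational(1, 5), Mul(45, 22)) = Add(Rational(1, 5), 990) = Rational(4951, 5)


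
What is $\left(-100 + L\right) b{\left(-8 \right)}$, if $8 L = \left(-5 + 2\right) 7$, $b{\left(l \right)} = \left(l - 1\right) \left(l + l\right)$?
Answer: $-14778$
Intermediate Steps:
$b{\left(l \right)} = 2 l \left(-1 + l\right)$ ($b{\left(l \right)} = \left(-1 + l\right) 2 l = 2 l \left(-1 + l\right)$)
$L = - \frac{21}{8}$ ($L = \frac{\left(-5 + 2\right) 7}{8} = \frac{\left(-3\right) 7}{8} = \frac{1}{8} \left(-21\right) = - \frac{21}{8} \approx -2.625$)
$\left(-100 + L\right) b{\left(-8 \right)} = \left(-100 - \frac{21}{8}\right) 2 \left(-8\right) \left(-1 - 8\right) = - \frac{821 \cdot 2 \left(-8\right) \left(-9\right)}{8} = \left(- \frac{821}{8}\right) 144 = -14778$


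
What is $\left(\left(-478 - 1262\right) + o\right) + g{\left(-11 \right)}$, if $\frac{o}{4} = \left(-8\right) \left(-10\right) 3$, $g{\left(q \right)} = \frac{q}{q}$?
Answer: $-779$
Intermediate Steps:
$g{\left(q \right)} = 1$
$o = 960$ ($o = 4 \left(-8\right) \left(-10\right) 3 = 4 \cdot 80 \cdot 3 = 4 \cdot 240 = 960$)
$\left(\left(-478 - 1262\right) + o\right) + g{\left(-11 \right)} = \left(\left(-478 - 1262\right) + 960\right) + 1 = \left(-1740 + 960\right) + 1 = -780 + 1 = -779$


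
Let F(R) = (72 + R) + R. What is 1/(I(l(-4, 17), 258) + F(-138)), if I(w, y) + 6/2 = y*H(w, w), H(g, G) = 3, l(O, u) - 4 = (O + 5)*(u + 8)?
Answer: 1/567 ≈ 0.0017637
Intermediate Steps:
l(O, u) = 4 + (5 + O)*(8 + u) (l(O, u) = 4 + (O + 5)*(u + 8) = 4 + (5 + O)*(8 + u))
I(w, y) = -3 + 3*y (I(w, y) = -3 + y*3 = -3 + 3*y)
F(R) = 72 + 2*R
1/(I(l(-4, 17), 258) + F(-138)) = 1/((-3 + 3*258) + (72 + 2*(-138))) = 1/((-3 + 774) + (72 - 276)) = 1/(771 - 204) = 1/567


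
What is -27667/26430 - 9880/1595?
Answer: -61051453/8431170 ≈ -7.2412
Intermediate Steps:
-27667/26430 - 9880/1595 = -27667*1/26430 - 9880*1/1595 = -27667/26430 - 1976/319 = -61051453/8431170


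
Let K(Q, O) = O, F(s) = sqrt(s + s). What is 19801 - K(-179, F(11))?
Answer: 19801 - sqrt(22) ≈ 19796.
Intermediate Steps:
F(s) = sqrt(2)*sqrt(s) (F(s) = sqrt(2*s) = sqrt(2)*sqrt(s))
19801 - K(-179, F(11)) = 19801 - sqrt(2)*sqrt(11) = 19801 - sqrt(22)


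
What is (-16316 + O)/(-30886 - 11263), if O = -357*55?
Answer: 35951/42149 ≈ 0.85295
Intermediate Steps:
O = -19635
(-16316 + O)/(-30886 - 11263) = (-16316 - 19635)/(-30886 - 11263) = -35951/(-42149) = -35951*(-1/42149) = 35951/42149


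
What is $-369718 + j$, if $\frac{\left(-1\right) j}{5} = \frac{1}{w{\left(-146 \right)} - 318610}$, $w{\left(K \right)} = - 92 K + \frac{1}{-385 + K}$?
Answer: $- \frac{59912624062987}{162049519} \approx -3.6972 \cdot 10^{5}$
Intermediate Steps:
$w{\left(K \right)} = \frac{1}{-385 + K} - 92 K$
$j = \frac{2655}{162049519}$ ($j = - \frac{5}{\frac{1 - 92 \left(-146\right)^{2} + 35420 \left(-146\right)}{-385 - 146} - 318610} = - \frac{5}{\frac{1 - 1961072 - 5171320}{-531} - 318610} = - \frac{5}{- \frac{1 - 1961072 - 5171320}{531} - 318610} = - \frac{5}{\left(- \frac{1}{531}\right) \left(-7132391\right) - 318610} = - \frac{5}{\frac{7132391}{531} - 318610} = - \frac{5}{- \frac{162049519}{531}} = \left(-5\right) \left(- \frac{531}{162049519}\right) = \frac{2655}{162049519} \approx 1.6384 \cdot 10^{-5}$)
$-369718 + j = -369718 + \frac{2655}{162049519} = - \frac{59912624062987}{162049519}$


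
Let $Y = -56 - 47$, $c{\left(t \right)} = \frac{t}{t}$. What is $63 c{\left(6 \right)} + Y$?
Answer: $-40$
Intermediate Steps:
$c{\left(t \right)} = 1$
$Y = -103$ ($Y = -56 - 47 = -103$)
$63 c{\left(6 \right)} + Y = 63 \cdot 1 - 103 = 63 - 103 = -40$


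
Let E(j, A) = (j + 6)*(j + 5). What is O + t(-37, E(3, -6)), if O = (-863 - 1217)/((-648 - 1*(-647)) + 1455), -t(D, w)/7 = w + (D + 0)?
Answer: -179155/727 ≈ -246.43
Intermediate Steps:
E(j, A) = (5 + j)*(6 + j) (E(j, A) = (6 + j)*(5 + j) = (5 + j)*(6 + j))
t(D, w) = -7*D - 7*w (t(D, w) = -7*(w + (D + 0)) = -7*(w + D) = -7*(D + w) = -7*D - 7*w)
O = -1040/727 (O = -2080/((-648 + 647) + 1455) = -2080/(-1 + 1455) = -2080/1454 = -2080*1/1454 = -1040/727 ≈ -1.4305)
O + t(-37, E(3, -6)) = -1040/727 + (-7*(-37) - 7*(30 + 3² + 11*3)) = -1040/727 + (259 - 7*(30 + 9 + 33)) = -1040/727 + (259 - 7*72) = -1040/727 + (259 - 504) = -1040/727 - 245 = -179155/727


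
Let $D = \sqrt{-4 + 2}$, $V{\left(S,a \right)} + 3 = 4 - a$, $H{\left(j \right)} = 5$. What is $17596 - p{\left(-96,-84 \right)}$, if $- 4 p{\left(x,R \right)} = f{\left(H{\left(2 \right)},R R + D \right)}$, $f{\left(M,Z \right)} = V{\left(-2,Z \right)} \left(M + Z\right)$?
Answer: $- \frac{49744969}{4} - 3529 i \sqrt{2} \approx -1.2436 \cdot 10^{7} - 4990.8 i$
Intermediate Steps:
$V{\left(S,a \right)} = 1 - a$ ($V{\left(S,a \right)} = -3 - \left(-4 + a\right) = 1 - a$)
$D = i \sqrt{2}$ ($D = \sqrt{-2} = i \sqrt{2} \approx 1.4142 i$)
$f{\left(M,Z \right)} = \left(1 - Z\right) \left(M + Z\right)$
$p{\left(x,R \right)} = \frac{\left(-1 + R^{2} + i \sqrt{2}\right) \left(5 + R^{2} + i \sqrt{2}\right)}{4}$ ($p{\left(x,R \right)} = - \frac{\left(-1\right) \left(-1 + \left(R R + i \sqrt{2}\right)\right) \left(5 + \left(R R + i \sqrt{2}\right)\right)}{4} = - \frac{\left(-1\right) \left(-1 + \left(R^{2} + i \sqrt{2}\right)\right) \left(5 + \left(R^{2} + i \sqrt{2}\right)\right)}{4} = - \frac{\left(-1\right) \left(-1 + R^{2} + i \sqrt{2}\right) \left(5 + R^{2} + i \sqrt{2}\right)}{4} = \frac{\left(-1 + R^{2} + i \sqrt{2}\right) \left(5 + R^{2} + i \sqrt{2}\right)}{4}$)
$17596 - p{\left(-96,-84 \right)} = 17596 - \frac{\left(-1 + \left(-84\right)^{2} + i \sqrt{2}\right) \left(5 + \left(-84\right)^{2} + i \sqrt{2}\right)}{4} = 17596 - \frac{\left(-1 + 7056 + i \sqrt{2}\right) \left(5 + 7056 + i \sqrt{2}\right)}{4} = 17596 - \frac{\left(7055 + i \sqrt{2}\right) \left(7061 + i \sqrt{2}\right)}{4}$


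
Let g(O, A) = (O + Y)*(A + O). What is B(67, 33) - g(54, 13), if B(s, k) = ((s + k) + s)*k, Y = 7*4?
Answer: 17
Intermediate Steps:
Y = 28
g(O, A) = (28 + O)*(A + O) (g(O, A) = (O + 28)*(A + O) = (28 + O)*(A + O))
B(s, k) = k*(k + 2*s) (B(s, k) = ((k + s) + s)*k = (k + 2*s)*k = k*(k + 2*s))
B(67, 33) - g(54, 13) = 33*(33 + 2*67) - (54² + 28*13 + 28*54 + 13*54) = 33*(33 + 134) - (2916 + 364 + 1512 + 702) = 33*167 - 1*5494 = 5511 - 5494 = 17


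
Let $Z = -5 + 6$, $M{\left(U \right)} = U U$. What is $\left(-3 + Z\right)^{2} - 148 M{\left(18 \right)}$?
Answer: $-47948$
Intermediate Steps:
$M{\left(U \right)} = U^{2}$
$Z = 1$
$\left(-3 + Z\right)^{2} - 148 M{\left(18 \right)} = \left(-3 + 1\right)^{2} - 148 \cdot 18^{2} = \left(-2\right)^{2} - 47952 = 4 - 47952 = -47948$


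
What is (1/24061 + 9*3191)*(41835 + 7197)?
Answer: 33881497391520/24061 ≈ 1.4081e+9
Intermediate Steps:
(1/24061 + 9*3191)*(41835 + 7197) = (1/24061 + 28719)*49032 = (691007860/24061)*49032 = 33881497391520/24061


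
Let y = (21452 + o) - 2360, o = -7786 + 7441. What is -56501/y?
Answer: -56501/18747 ≈ -3.0139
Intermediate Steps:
o = -345
y = 18747 (y = (21452 - 345) - 2360 = 21107 - 2360 = 18747)
-56501/y = -56501/18747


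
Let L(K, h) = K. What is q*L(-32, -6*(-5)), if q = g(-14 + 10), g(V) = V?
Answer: 128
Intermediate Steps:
q = -4 (q = -14 + 10 = -4)
q*L(-32, -6*(-5)) = -4*(-32) = 128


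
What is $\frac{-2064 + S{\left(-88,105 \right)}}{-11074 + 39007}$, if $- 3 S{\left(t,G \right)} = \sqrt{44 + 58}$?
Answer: $- \frac{688}{9311} - \frac{\sqrt{102}}{83799} \approx -0.074012$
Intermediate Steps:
$S{\left(t,G \right)} = - \frac{\sqrt{102}}{3}$ ($S{\left(t,G \right)} = - \frac{\sqrt{44 + 58}}{3} = - \frac{\sqrt{102}}{3}$)
$\frac{-2064 + S{\left(-88,105 \right)}}{-11074 + 39007} = \frac{-2064 - \frac{\sqrt{102}}{3}}{-11074 + 39007} = \frac{-2064 - \frac{\sqrt{102}}{3}}{27933} = \left(-2064 - \frac{\sqrt{102}}{3}\right) \frac{1}{27933} = - \frac{688}{9311} - \frac{\sqrt{102}}{83799}$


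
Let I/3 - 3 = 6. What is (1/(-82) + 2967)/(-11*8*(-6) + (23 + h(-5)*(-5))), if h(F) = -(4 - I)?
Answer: 243293/35752 ≈ 6.8050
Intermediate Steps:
I = 27 (I = 9 + 3*6 = 9 + 18 = 27)
h(F) = 23 (h(F) = -(4 - 1*27) = -(4 - 27) = -1*(-23) = 23)
(1/(-82) + 2967)/(-11*8*(-6) + (23 + h(-5)*(-5))) = (1/(-82) + 2967)/(-11*8*(-6) + (23 + 23*(-5))) = (-1/82 + 2967)/(-88*(-6) + (23 - 115)) = 243293/(82*(528 - 92)) = (243293/82)/436 = (243293/82)*(1/436) = 243293/35752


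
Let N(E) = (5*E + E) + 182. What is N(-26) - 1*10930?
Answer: -10904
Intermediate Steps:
N(E) = 182 + 6*E (N(E) = 6*E + 182 = 182 + 6*E)
N(-26) - 1*10930 = (182 + 6*(-26)) - 1*10930 = (182 - 156) - 10930 = 26 - 10930 = -10904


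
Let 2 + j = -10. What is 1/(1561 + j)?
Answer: 1/1549 ≈ 0.00064558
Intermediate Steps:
j = -12 (j = -2 - 10 = -12)
1/(1561 + j) = 1/(1561 - 12) = 1/1549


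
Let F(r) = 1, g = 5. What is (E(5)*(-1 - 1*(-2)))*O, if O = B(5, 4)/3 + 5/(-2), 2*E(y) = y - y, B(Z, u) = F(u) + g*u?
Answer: 0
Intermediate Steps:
B(Z, u) = 1 + 5*u
E(y) = 0 (E(y) = (y - y)/2 = (1/2)*0 = 0)
O = 9/2 (O = (1 + 5*4)/3 + 5/(-2) = (1 + 20)*(1/3) + 5*(-1/2) = 21*(1/3) - 5/2 = 7 - 5/2 = 9/2 ≈ 4.5000)
(E(5)*(-1 - 1*(-2)))*O = (0*(-1 - 1*(-2)))*(9/2) = (0*(-1 + 2))*(9/2) = (0*1)*(9/2) = 0*(9/2) = 0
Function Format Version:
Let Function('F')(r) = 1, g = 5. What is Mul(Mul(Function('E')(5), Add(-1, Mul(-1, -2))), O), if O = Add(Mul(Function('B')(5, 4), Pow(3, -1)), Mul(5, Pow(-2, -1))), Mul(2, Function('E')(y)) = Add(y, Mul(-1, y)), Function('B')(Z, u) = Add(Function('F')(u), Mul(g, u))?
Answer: 0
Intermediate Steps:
Function('B')(Z, u) = Add(1, Mul(5, u))
Function('E')(y) = 0 (Function('E')(y) = Mul(Rational(1, 2), Add(y, Mul(-1, y))) = Mul(Rational(1, 2), 0) = 0)
O = Rational(9, 2) (O = Add(Mul(Add(1, Mul(5, 4)), Pow(3, -1)), Mul(5, Pow(-2, -1))) = Add(Mul(Add(1, 20), Rational(1, 3)), Mul(5, Rational(-1, 2))) = Add(Mul(21, Rational(1, 3)), Rational(-5, 2)) = Add(7, Rational(-5, 2)) = Rational(9, 2) ≈ 4.5000)
Mul(Mul(Function('E')(5), Add(-1, Mul(-1, -2))), O) = Mul(Mul(0, Add(-1, Mul(-1, -2))), Rational(9, 2)) = Mul(Mul(0, Add(-1, 2)), Rational(9, 2)) = Mul(Mul(0, 1), Rational(9, 2)) = Mul(0, Rational(9, 2)) = 0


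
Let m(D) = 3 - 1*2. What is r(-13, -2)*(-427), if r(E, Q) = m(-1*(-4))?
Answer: -427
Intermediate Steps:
m(D) = 1 (m(D) = 3 - 2 = 1)
r(E, Q) = 1
r(-13, -2)*(-427) = 1*(-427) = -427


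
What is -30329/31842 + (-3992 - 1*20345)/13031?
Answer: -1170155953/414933102 ≈ -2.8201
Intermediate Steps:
-30329/31842 + (-3992 - 1*20345)/13031 = -30329*1/31842 + (-3992 - 20345)*(1/13031) = -30329/31842 - 24337*1/13031 = -30329/31842 - 24337/13031 = -1170155953/414933102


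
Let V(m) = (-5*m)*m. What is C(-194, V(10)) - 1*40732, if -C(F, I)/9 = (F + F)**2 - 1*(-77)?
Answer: -1396321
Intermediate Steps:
V(m) = -5*m**2
C(F, I) = -693 - 36*F**2 (C(F, I) = -9*((F + F)**2 - 1*(-77)) = -9*((2*F)**2 + 77) = -9*(4*F**2 + 77) = -9*(77 + 4*F**2) = -693 - 36*F**2)
C(-194, V(10)) - 1*40732 = (-693 - 36*(-194)**2) - 1*40732 = (-693 - 36*37636) - 40732 = (-693 - 1354896) - 40732 = -1355589 - 40732 = -1396321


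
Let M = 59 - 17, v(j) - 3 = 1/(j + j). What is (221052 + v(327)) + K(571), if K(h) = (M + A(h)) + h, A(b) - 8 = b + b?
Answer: 145722973/654 ≈ 2.2282e+5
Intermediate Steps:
v(j) = 3 + 1/(2*j) (v(j) = 3 + 1/(j + j) = 3 + 1/(2*j))
M = 42
A(b) = 8 + 2*b (A(b) = 8 + (b + b) = 8 + 2*b)
K(h) = 50 + 3*h (K(h) = (42 + (8 + 2*h)) + h = (50 + 2*h) + h = 50 + 3*h)
(221052 + v(327)) + K(571) = (221052 + (3 + (½)/327)) + (50 + 3*571) = (221052 + (3 + (½)*(1/327))) + (50 + 1713) = (221052 + (3 + 1/654)) + 1763 = (221052 + 1963/654) + 1763 = 144569971/654 + 1763 = 145722973/654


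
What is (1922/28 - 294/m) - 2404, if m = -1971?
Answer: -21479243/9198 ≈ -2335.2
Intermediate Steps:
(1922/28 - 294/m) - 2404 = (1922/28 - 294/(-1971)) - 2404 = (1922*(1/28) - 294*(-1/1971)) - 2404 = (961/14 + 98/657) - 2404 = 632749/9198 - 2404 = -21479243/9198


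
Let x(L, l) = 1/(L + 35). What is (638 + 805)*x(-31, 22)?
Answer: 1443/4 ≈ 360.75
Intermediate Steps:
x(L, l) = 1/(35 + L)
(638 + 805)*x(-31, 22) = (638 + 805)/(35 - 31) = 1443/4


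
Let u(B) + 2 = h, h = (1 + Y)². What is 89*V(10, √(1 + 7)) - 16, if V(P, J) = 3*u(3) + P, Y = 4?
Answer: 7015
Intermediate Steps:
h = 25 (h = (1 + 4)² = 5² = 25)
u(B) = 23 (u(B) = -2 + 25 = 23)
V(P, J) = 69 + P (V(P, J) = 3*23 + P = 69 + P)
89*V(10, √(1 + 7)) - 16 = 89*(69 + 10) - 16 = 89*79 - 16 = 7031 - 16 = 7015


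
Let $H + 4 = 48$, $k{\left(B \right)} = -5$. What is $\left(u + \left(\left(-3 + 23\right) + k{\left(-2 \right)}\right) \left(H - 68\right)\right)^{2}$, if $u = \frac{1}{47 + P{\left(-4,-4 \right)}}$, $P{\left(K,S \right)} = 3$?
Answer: $\frac{323964001}{2500} \approx 1.2959 \cdot 10^{5}$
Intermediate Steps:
$H = 44$ ($H = -4 + 48 = 44$)
$u = \frac{1}{50}$ ($u = \frac{1}{47 + 3} = \frac{1}{50} \approx 0.02$)
$\left(u + \left(\left(-3 + 23\right) + k{\left(-2 \right)}\right) \left(H - 68\right)\right)^{2} = \left(\frac{1}{50} + \left(\left(-3 + 23\right) - 5\right) \left(44 - 68\right)\right)^{2} = \left(\frac{1}{50} + \left(20 - 5\right) \left(-24\right)\right)^{2} = \left(\frac{1}{50} + 15 \left(-24\right)\right)^{2} = \left(\frac{1}{50} - 360\right)^{2} = \left(- \frac{17999}{50}\right)^{2} = \frac{323964001}{2500}$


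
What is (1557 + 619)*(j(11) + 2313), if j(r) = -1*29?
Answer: 4969984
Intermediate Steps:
j(r) = -29
(1557 + 619)*(j(11) + 2313) = (1557 + 619)*(-29 + 2313) = 2176*2284 = 4969984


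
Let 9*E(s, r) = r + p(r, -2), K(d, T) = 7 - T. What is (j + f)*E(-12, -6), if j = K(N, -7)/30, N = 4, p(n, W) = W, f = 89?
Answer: -10736/135 ≈ -79.526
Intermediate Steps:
j = 7/15 (j = (7 - 1*(-7))/30 = (7 + 7)*(1/30) = 14*(1/30) = 7/15 ≈ 0.46667)
E(s, r) = -2/9 + r/9 (E(s, r) = (r - 2)/9 = (-2 + r)/9 = -2/9 + r/9)
(j + f)*E(-12, -6) = (7/15 + 89)*(-2/9 + (⅑)*(-6)) = 1342*(-2/9 - ⅔)/15 = (1342/15)*(-8/9) = -10736/135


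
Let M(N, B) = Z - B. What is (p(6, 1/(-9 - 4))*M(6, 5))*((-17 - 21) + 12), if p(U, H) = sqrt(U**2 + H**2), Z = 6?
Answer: -2*sqrt(6085) ≈ -156.01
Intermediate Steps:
M(N, B) = 6 - B
p(U, H) = sqrt(H**2 + U**2)
(p(6, 1/(-9 - 4))*M(6, 5))*((-17 - 21) + 12) = (sqrt((1/(-9 - 4))**2 + 6**2)*(6 - 1*5))*((-17 - 21) + 12) = (sqrt((1/(-13))**2 + 36)*(6 - 5))*(-38 + 12) = (sqrt((-1/13)**2 + 36)*1)*(-26) = (sqrt(1/169 + 36)*1)*(-26) = (sqrt(6085/169)*1)*(-26) = ((sqrt(6085)/13)*1)*(-26) = (sqrt(6085)/13)*(-26) = -2*sqrt(6085)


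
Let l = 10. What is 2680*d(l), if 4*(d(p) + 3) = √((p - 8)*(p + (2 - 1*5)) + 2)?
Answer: -5360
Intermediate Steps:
d(p) = -3 + √(2 + (-8 + p)*(-3 + p))/4 (d(p) = -3 + √((p - 8)*(p + (2 - 1*5)) + 2)/4 = -3 + √((-8 + p)*(p + (2 - 5)) + 2)/4 = -3 + √((-8 + p)*(p - 3) + 2)/4 = -3 + √((-8 + p)*(-3 + p) + 2)/4 = -3 + √(2 + (-8 + p)*(-3 + p))/4)
2680*d(l) = 2680*(-3 + √(26 + 10² - 11*10)/4) = 2680*(-3 + √(26 + 100 - 110)/4) = 2680*(-3 + √16/4) = 2680*(-3 + (¼)*4) = 2680*(-3 + 1) = 2680*(-2) = -5360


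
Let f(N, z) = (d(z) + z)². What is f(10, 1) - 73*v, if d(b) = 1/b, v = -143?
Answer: 10443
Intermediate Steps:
f(N, z) = (z + 1/z)² (f(N, z) = (1/z + z)² = (z + 1/z)²)
f(10, 1) - 73*v = (1 + 1²)²/1² - 73*(-143) = 1*(1 + 1)² + 10439 = 1*2² + 10439 = 1*4 + 10439 = 4 + 10439 = 10443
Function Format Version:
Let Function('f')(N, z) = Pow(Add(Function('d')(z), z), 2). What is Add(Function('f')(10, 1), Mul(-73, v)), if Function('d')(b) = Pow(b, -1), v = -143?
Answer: 10443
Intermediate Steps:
Function('f')(N, z) = Pow(Add(z, Pow(z, -1)), 2) (Function('f')(N, z) = Pow(Add(Pow(z, -1), z), 2) = Pow(Add(z, Pow(z, -1)), 2))
Add(Function('f')(10, 1), Mul(-73, v)) = Add(Mul(Pow(1, -2), Pow(Add(1, Pow(1, 2)), 2)), Mul(-73, -143)) = Add(Mul(1, Pow(Add(1, 1), 2)), 10439) = Add(Mul(1, Pow(2, 2)), 10439) = Add(Mul(1, 4), 10439) = Add(4, 10439) = 10443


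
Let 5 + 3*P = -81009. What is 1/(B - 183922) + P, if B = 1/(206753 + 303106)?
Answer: -7597030088304535/281322860991 ≈ -27005.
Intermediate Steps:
P = -81014/3 (P = -5/3 + (⅓)*(-81009) = -5/3 - 27003 = -81014/3 ≈ -27005.)
B = 1/509859 ≈ 1.9613e-6
1/(B - 183922) + P = 1/(1/509859 - 183922) - 81014/3 = 1/(-93774286997/509859) - 81014/3 = -509859/93774286997 - 81014/3 = -7597030088304535/281322860991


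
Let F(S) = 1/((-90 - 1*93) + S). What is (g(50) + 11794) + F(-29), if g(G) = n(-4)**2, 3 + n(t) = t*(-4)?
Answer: 2536155/212 ≈ 11963.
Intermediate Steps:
n(t) = -3 - 4*t (n(t) = -3 + t*(-4) = -3 - 4*t)
F(S) = 1/(-183 + S) (F(S) = 1/((-90 - 93) + S) = 1/(-183 + S))
g(G) = 169 (g(G) = (-3 - 4*(-4))**2 = (-3 + 16)**2 = 13**2 = 169)
(g(50) + 11794) + F(-29) = (169 + 11794) + 1/(-183 - 29) = 11963 + 1/(-212) = 11963 - 1/212 = 2536155/212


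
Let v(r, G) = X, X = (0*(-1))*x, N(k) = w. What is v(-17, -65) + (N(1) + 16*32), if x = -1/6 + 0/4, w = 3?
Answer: 515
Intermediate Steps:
N(k) = 3
x = -1/6 (x = -1*1/6 + 0*(1/4) = -1/6 + 0 = -1/6 ≈ -0.16667)
X = 0 (X = (0*(-1))*(-1/6) = 0*(-1/6) = 0)
v(r, G) = 0
v(-17, -65) + (N(1) + 16*32) = 0 + (3 + 16*32) = 0 + (3 + 512) = 0 + 515 = 515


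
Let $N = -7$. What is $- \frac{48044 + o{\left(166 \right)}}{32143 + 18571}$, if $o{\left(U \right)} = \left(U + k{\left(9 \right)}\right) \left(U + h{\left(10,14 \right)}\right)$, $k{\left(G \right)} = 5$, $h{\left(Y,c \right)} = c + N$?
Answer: $- \frac{77627}{50714} \approx -1.5307$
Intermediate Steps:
$h{\left(Y,c \right)} = -7 + c$ ($h{\left(Y,c \right)} = c - 7 = -7 + c$)
$o{\left(U \right)} = \left(5 + U\right) \left(7 + U\right)$ ($o{\left(U \right)} = \left(U + 5\right) \left(U + \left(-7 + 14\right)\right) = \left(5 + U\right) \left(U + 7\right) = \left(5 + U\right) \left(7 + U\right)$)
$- \frac{48044 + o{\left(166 \right)}}{32143 + 18571} = - \frac{48044 + \left(35 + 166^{2} + 12 \cdot 166\right)}{32143 + 18571} = - \frac{48044 + \left(35 + 27556 + 1992\right)}{50714} = - \frac{48044 + 29583}{50714} = - \frac{77627}{50714}$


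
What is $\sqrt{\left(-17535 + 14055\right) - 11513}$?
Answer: $i \sqrt{14993} \approx 122.45 i$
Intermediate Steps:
$\sqrt{\left(-17535 + 14055\right) - 11513} = \sqrt{-3480 - 11513} = \sqrt{-14993} = i \sqrt{14993}$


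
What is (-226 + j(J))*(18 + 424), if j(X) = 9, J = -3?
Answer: -95914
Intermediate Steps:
(-226 + j(J))*(18 + 424) = (-226 + 9)*(18 + 424) = -217*442 = -95914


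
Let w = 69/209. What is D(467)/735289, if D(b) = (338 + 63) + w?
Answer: 83878/153675401 ≈ 0.00054581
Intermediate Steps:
w = 69/209 (w = 69*(1/209) = 69/209 ≈ 0.33014)
D(b) = 83878/209 (D(b) = (338 + 63) + 69/209 = 401 + 69/209 = 83878/209)
D(467)/735289 = (83878/209)/735289 = (83878/209)*(1/735289) = 83878/153675401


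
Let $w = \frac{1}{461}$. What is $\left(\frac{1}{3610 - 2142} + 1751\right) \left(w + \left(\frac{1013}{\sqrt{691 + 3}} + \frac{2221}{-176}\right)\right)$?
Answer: $- \frac{239218360695}{10827968} + \frac{2603885097 \sqrt{694}}{1018792} \approx 45239.0$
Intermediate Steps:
$w = \frac{1}{461} \approx 0.0021692$
$\left(\frac{1}{3610 - 2142} + 1751\right) \left(w + \left(\frac{1013}{\sqrt{691 + 3}} + \frac{2221}{-176}\right)\right) = \left(\frac{1}{3610 - 2142} + 1751\right) \left(\frac{1}{461} + \left(\frac{1013}{\sqrt{691 + 3}} + \frac{2221}{-176}\right)\right) = \left(\frac{1}{3610 - 2142} + 1751\right) \left(\frac{1}{461} + \left(\frac{1013}{\sqrt{694}} + 2221 \left(- \frac{1}{176}\right)\right)\right) = \left(\frac{1}{3610 - 2142} + 1751\right) \left(\frac{1}{461} - \left(\frac{2221}{176} - 1013 \frac{\sqrt{694}}{694}\right)\right) = \left(\frac{1}{1468} + 1751\right) \left(\frac{1}{461} - \left(\frac{2221}{176} - \frac{1013 \sqrt{694}}{694}\right)\right) = \frac{2570469 \left(- \frac{1023705}{81136} + \frac{1013 \sqrt{694}}{694}\right)}{1468} = - \frac{239218360695}{10827968} + \frac{2603885097 \sqrt{694}}{1018792}$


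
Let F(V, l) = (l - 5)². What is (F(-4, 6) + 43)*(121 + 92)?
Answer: 9372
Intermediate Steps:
F(V, l) = (-5 + l)²
(F(-4, 6) + 43)*(121 + 92) = ((-5 + 6)² + 43)*(121 + 92) = (1² + 43)*213 = (1 + 43)*213 = 44*213 = 9372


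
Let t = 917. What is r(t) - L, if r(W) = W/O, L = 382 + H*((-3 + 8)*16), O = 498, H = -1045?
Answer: 41443481/498 ≈ 83220.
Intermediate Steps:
L = -83218 (L = 382 - 1045*(-3 + 8)*16 = 382 - 5225*16 = 382 - 1045*80 = 382 - 83600 = -83218)
r(W) = W/498
r(t) - L = (1/498)*917 - 1*(-83218) = 917/498 + 83218 = 41443481/498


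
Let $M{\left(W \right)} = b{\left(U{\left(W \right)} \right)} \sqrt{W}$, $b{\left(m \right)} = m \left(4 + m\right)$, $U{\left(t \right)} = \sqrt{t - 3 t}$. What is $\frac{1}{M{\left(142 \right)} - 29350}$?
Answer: $- \frac{1}{29350 + 284 \sqrt{142} - 568 i \sqrt{2}} \approx -3.0531 \cdot 10^{-5} - 7.492 \cdot 10^{-7} i$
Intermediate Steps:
$U{\left(t \right)} = \sqrt{2} \sqrt{- t}$ ($U{\left(t \right)} = \sqrt{- 2 t} = \sqrt{2} \sqrt{- t}$)
$M{\left(W \right)} = \sqrt{2} \sqrt{W} \sqrt{- W} \left(4 + \sqrt{2} \sqrt{- W}\right)$ ($M{\left(W \right)} = \sqrt{2} \sqrt{- W} \left(4 + \sqrt{2} \sqrt{- W}\right) \sqrt{W} = \sqrt{2} \sqrt{W} \sqrt{- W} \left(4 + \sqrt{2} \sqrt{- W}\right)$)
$\frac{1}{M{\left(142 \right)} - 29350} = \frac{1}{2 \sqrt{142} \left(\left(-1\right) 142 + 2 \sqrt{2} \sqrt{\left(-1\right) 142}\right) - 29350} = \frac{1}{2 \sqrt{142} \left(-142 + 2 \sqrt{2} \sqrt{-142}\right) - 29350} = \frac{1}{2 \sqrt{142} \left(-142 + 2 \sqrt{2} i \sqrt{142}\right) - 29350} = \frac{1}{2 \sqrt{142} \left(-142 + 4 i \sqrt{71}\right) - 29350} = \frac{1}{-29350 + 2 \sqrt{142} \left(-142 + 4 i \sqrt{71}\right)}$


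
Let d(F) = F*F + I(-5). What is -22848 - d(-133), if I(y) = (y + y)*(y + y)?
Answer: -40637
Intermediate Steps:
I(y) = 4*y**2 (I(y) = (2*y)*(2*y) = 4*y**2)
d(F) = 100 + F**2 (d(F) = F*F + 4*(-5)**2 = F**2 + 4*25 = F**2 + 100 = 100 + F**2)
-22848 - d(-133) = -22848 - (100 + (-133)**2) = -22848 - (100 + 17689) = -22848 - 1*17789 = -22848 - 17789 = -40637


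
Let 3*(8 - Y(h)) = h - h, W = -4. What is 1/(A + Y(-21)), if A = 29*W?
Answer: -1/108 ≈ -0.0092593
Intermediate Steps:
Y(h) = 8 (Y(h) = 8 - (h - h)/3 = 8 - ⅓*0 = 8 + 0 = 8)
A = -116 (A = 29*(-4) = -116)
1/(A + Y(-21)) = 1/(-116 + 8) = 1/(-108) = -1/108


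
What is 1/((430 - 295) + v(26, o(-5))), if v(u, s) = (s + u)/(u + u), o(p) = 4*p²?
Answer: 26/3573 ≈ 0.0072768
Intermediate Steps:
v(u, s) = (s + u)/(2*u) (v(u, s) = (s + u)/((2*u)) = (s + u)*(1/(2*u)) = (s + u)/(2*u))
1/((430 - 295) + v(26, o(-5))) = 1/((430 - 295) + (½)*(4*(-5)² + 26)/26) = 1/(135 + (½)*(1/26)*(4*25 + 26)) = 1/(135 + (½)*(1/26)*(100 + 26)) = 1/(135 + (½)*(1/26)*126) = 1/(135 + 63/26) = 1/(3573/26) = 26/3573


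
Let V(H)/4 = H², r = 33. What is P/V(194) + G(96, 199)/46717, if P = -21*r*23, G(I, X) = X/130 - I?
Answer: -49324862527/457142663120 ≈ -0.10790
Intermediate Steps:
G(I, X) = -I + X/130 (G(I, X) = X*(1/130) - I = X/130 - I = -I + X/130)
V(H) = 4*H²
P = -15939 (P = -21*33*23 = -693*23 = -15939)
P/V(194) + G(96, 199)/46717 = -15939/(4*194²) + (-1*96 + (1/130)*199)/46717 = -15939/(4*37636) + (-96 + 199/130)*(1/46717) = -15939/150544 - 12281/130*1/46717 = -15939*1/150544 - 12281/6073210 = -15939/150544 - 12281/6073210 = -49324862527/457142663120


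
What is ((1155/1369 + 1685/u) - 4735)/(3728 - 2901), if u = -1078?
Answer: -6988889445/1220471714 ≈ -5.7264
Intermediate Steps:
((1155/1369 + 1685/u) - 4735)/(3728 - 2901) = ((1155/1369 + 1685/(-1078)) - 4735)/(3728 - 2901) = ((1155*(1/1369) + 1685*(-1/1078)) - 4735)/827 = ((1155/1369 - 1685/1078) - 4735)*(1/827) = (-1061675/1475782 - 4735)*(1/827) = -6988889445/1475782*1/827 = -6988889445/1220471714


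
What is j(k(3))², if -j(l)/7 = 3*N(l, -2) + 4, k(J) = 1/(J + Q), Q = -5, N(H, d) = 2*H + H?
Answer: 49/4 ≈ 12.250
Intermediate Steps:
N(H, d) = 3*H
k(J) = 1/(-5 + J) (k(J) = 1/(J - 5) = 1/(-5 + J))
j(l) = -28 - 63*l (j(l) = -7*(3*(3*l) + 4) = -7*(9*l + 4) = -7*(4 + 9*l) = -28 - 63*l)
j(k(3))² = (-28 - 63/(-5 + 3))² = (-28 - 63/(-2))² = (-28 - 63*(-½))² = (-28 + 63/2)² = (7/2)² = 49/4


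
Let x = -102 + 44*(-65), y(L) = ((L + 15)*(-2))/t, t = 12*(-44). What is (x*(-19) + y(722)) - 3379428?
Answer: -79755533/24 ≈ -3.3231e+6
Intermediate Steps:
t = -528
y(L) = 5/88 + L/264 (y(L) = ((L + 15)*(-2))/(-528) = ((15 + L)*(-2))*(-1/528) = (-30 - 2*L)*(-1/528) = 5/88 + L/264)
x = -2962 (x = -102 - 2860 = -2962)
(x*(-19) + y(722)) - 3379428 = (-2962*(-19) + (5/88 + (1/264)*722)) - 3379428 = (56278 + (5/88 + 361/132)) - 3379428 = (56278 + 67/24) - 3379428 = 1350739/24 - 3379428 = -79755533/24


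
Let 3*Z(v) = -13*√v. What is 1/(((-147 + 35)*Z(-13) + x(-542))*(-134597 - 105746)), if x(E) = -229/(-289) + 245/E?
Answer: -5781351942/12501107873709449762443 + 8243915582784*I*√13/12501107873709449762443 ≈ -4.6247e-13 + 2.3777e-9*I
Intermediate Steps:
x(E) = 229/289 + 245/E (x(E) = -229*(-1/289) + 245/E = 229/289 + 245/E)
Z(v) = -13*√v/3 (Z(v) = (-13*√v)/3 = -13*√v/3)
1/(((-147 + 35)*Z(-13) + x(-542))*(-134597 - 105746)) = 1/(((-147 + 35)*(-13*I*√13/3) + (229/289 + 245/(-542)))*(-134597 - 105746)) = 1/((-(-1456)*I*√13/3 + (229/289 + 245*(-1/542)))*(-240343)) = 1/((-(-1456)*I*√13/3 + (229/289 - 245/542))*(-240343)) = 1/((1456*I*√13/3 + 53313/156638)*(-240343)) = 1/((53313/156638 + 1456*I*√13/3)*(-240343)) = 1/(-12813406359/156638 - 349939408*I*√13/3)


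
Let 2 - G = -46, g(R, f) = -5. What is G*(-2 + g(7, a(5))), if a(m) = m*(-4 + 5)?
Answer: -336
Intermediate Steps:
a(m) = m (a(m) = m*1 = m)
G = 48 (G = 2 - 1*(-46) = 2 + 46 = 48)
G*(-2 + g(7, a(5))) = 48*(-2 - 5) = 48*(-7) = -336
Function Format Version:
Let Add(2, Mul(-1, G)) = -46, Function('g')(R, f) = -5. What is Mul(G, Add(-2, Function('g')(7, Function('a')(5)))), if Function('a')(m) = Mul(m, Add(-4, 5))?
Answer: -336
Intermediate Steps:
Function('a')(m) = m (Function('a')(m) = Mul(m, 1) = m)
G = 48 (G = Add(2, Mul(-1, -46)) = Add(2, 46) = 48)
Mul(G, Add(-2, Function('g')(7, Function('a')(5)))) = Mul(48, Add(-2, -5)) = Mul(48, -7) = -336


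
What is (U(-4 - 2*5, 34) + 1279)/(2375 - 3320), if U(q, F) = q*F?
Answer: -803/945 ≈ -0.84974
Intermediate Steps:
U(q, F) = F*q
(U(-4 - 2*5, 34) + 1279)/(2375 - 3320) = (34*(-4 - 2*5) + 1279)/(2375 - 3320) = (34*(-4 - 10) + 1279)/(-945) = (34*(-14) + 1279)*(-1/945) = (-476 + 1279)*(-1/945) = 803*(-1/945) = -803/945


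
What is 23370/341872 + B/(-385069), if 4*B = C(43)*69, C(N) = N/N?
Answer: 4496582619/65822154584 ≈ 0.068314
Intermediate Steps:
C(N) = 1
B = 69/4 (B = (1*69)/4 = (1/4)*69 = 69/4 ≈ 17.250)
23370/341872 + B/(-385069) = 23370/341872 + (69/4)/(-385069) = 23370*(1/341872) + (69/4)*(-1/385069) = 11685/170936 - 69/1540276 = 4496582619/65822154584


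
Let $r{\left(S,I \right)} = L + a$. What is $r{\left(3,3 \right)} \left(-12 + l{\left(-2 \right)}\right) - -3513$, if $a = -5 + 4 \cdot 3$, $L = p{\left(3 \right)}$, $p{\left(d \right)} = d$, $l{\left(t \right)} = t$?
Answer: $3373$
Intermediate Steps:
$L = 3$
$a = 7$ ($a = -5 + 12 = 7$)
$r{\left(S,I \right)} = 10$ ($r{\left(S,I \right)} = 3 + 7 = 10$)
$r{\left(3,3 \right)} \left(-12 + l{\left(-2 \right)}\right) - -3513 = 10 \left(-12 - 2\right) - -3513 = 10 \left(-14\right) + 3513 = -140 + 3513 = 3373$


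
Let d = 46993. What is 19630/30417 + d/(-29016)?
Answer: -286600667/294193224 ≈ -0.97419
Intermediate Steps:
19630/30417 + d/(-29016) = 19630/30417 + 46993/(-29016) = 19630*(1/30417) + 46993*(-1/29016) = 19630/30417 - 46993/29016 = -286600667/294193224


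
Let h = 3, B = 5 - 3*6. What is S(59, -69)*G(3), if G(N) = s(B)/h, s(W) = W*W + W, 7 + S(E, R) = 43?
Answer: 1872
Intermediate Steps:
S(E, R) = 36 (S(E, R) = -7 + 43 = 36)
B = -13 (B = 5 - 18 = -13)
s(W) = W + W**2 (s(W) = W**2 + W = W + W**2)
G(N) = 52 (G(N) = -13*(1 - 13)/3 = -13*(-12)*(1/3) = 156*(1/3) = 52)
S(59, -69)*G(3) = 36*52 = 1872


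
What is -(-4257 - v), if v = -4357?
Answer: -100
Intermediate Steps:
-(-4257 - v) = -(-4257 - 1*(-4357)) = -(-4257 + 4357) = -1*100 = -100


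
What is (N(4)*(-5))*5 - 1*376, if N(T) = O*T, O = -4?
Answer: 24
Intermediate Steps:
N(T) = -4*T
(N(4)*(-5))*5 - 1*376 = (-4*4*(-5))*5 - 1*376 = -16*(-5)*5 - 376 = 80*5 - 376 = 400 - 376 = 24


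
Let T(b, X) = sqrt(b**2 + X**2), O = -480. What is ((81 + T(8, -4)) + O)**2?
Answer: 159281 - 3192*sqrt(5) ≈ 1.5214e+5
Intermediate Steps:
T(b, X) = sqrt(X**2 + b**2)
((81 + T(8, -4)) + O)**2 = ((81 + sqrt((-4)**2 + 8**2)) - 480)**2 = ((81 + sqrt(16 + 64)) - 480)**2 = ((81 + sqrt(80)) - 480)**2 = ((81 + 4*sqrt(5)) - 480)**2 = (-399 + 4*sqrt(5))**2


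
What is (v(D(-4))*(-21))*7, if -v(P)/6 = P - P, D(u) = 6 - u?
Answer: 0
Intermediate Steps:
v(P) = 0 (v(P) = -6*(P - P) = -6*0 = 0)
(v(D(-4))*(-21))*7 = (0*(-21))*7 = 0*7 = 0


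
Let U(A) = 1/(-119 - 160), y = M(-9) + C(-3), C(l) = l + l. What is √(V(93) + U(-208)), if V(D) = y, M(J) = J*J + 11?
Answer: √743783/93 ≈ 9.2734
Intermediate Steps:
M(J) = 11 + J² (M(J) = J² + 11 = 11 + J²)
C(l) = 2*l
y = 86 (y = (11 + (-9)²) + 2*(-3) = (11 + 81) - 6 = 92 - 6 = 86)
U(A) = -1/279 (U(A) = 1/(-279) = -1/279)
V(D) = 86
√(V(93) + U(-208)) = √(86 - 1/279) = √(23993/279) = √743783/93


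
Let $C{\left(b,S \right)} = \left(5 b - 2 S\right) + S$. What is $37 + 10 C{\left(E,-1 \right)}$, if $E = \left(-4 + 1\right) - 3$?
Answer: $-253$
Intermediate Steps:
$E = -6$ ($E = -3 - 3 = -6$)
$C{\left(b,S \right)} = - S + 5 b$ ($C{\left(b,S \right)} = \left(- 2 S + 5 b\right) + S = - S + 5 b$)
$37 + 10 C{\left(E,-1 \right)} = 37 + 10 \left(\left(-1\right) \left(-1\right) + 5 \left(-6\right)\right) = 37 + 10 \left(1 - 30\right) = 37 + 10 \left(-29\right) = 37 - 290 = -253$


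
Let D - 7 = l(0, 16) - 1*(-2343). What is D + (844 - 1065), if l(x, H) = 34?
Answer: 2163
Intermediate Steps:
D = 2384 (D = 7 + (34 - 1*(-2343)) = 7 + (34 + 2343) = 7 + 2377 = 2384)
D + (844 - 1065) = 2384 + (844 - 1065) = 2384 - 221 = 2163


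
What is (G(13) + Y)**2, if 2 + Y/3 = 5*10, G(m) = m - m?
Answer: 20736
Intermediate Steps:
G(m) = 0
Y = 144 (Y = -6 + 3*(5*10) = -6 + 3*50 = -6 + 150 = 144)
(G(13) + Y)**2 = (0 + 144)**2 = 144**2 = 20736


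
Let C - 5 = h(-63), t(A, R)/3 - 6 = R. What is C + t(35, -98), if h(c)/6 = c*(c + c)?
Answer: 47357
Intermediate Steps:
t(A, R) = 18 + 3*R
h(c) = 12*c² (h(c) = 6*(c*(c + c)) = 6*(c*(2*c)) = 6*(2*c²) = 12*c²)
C = 47633 (C = 5 + 12*(-63)² = 5 + 12*3969 = 5 + 47628 = 47633)
C + t(35, -98) = 47633 + (18 + 3*(-98)) = 47633 + (18 - 294) = 47633 - 276 = 47357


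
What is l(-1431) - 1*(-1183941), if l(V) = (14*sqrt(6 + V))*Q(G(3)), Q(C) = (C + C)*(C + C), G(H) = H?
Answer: 1183941 + 2520*I*sqrt(57) ≈ 1.1839e+6 + 19026.0*I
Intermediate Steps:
Q(C) = 4*C**2 (Q(C) = (2*C)*(2*C) = 4*C**2)
l(V) = 504*sqrt(6 + V) (l(V) = (14*sqrt(6 + V))*(4*3**2) = (14*sqrt(6 + V))*(4*9) = (14*sqrt(6 + V))*36 = 504*sqrt(6 + V))
l(-1431) - 1*(-1183941) = 504*sqrt(6 - 1431) - 1*(-1183941) = 504*sqrt(-1425) + 1183941 = 504*(5*I*sqrt(57)) + 1183941 = 2520*I*sqrt(57) + 1183941 = 1183941 + 2520*I*sqrt(57)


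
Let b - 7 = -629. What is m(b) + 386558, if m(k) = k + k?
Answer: 385314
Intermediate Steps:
b = -622 (b = 7 - 629 = -622)
m(k) = 2*k
m(b) + 386558 = 2*(-622) + 386558 = -1244 + 386558 = 385314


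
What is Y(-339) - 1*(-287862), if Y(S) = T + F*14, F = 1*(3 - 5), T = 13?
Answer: 287847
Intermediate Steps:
F = -2 (F = 1*(-2) = -2)
Y(S) = -15 (Y(S) = 13 - 2*14 = 13 - 28 = -15)
Y(-339) - 1*(-287862) = -15 - 1*(-287862) = -15 + 287862 = 287847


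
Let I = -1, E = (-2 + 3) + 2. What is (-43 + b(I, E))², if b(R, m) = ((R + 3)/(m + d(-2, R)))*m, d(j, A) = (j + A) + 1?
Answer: 1369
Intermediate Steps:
E = 3 (E = 1 + 2 = 3)
d(j, A) = 1 + A + j (d(j, A) = (A + j) + 1 = 1 + A + j)
b(R, m) = m*(3 + R)/(-1 + R + m) (b(R, m) = ((R + 3)/(m + (1 + R - 2)))*m = ((3 + R)/(m + (-1 + R)))*m = ((3 + R)/(-1 + R + m))*m = m*(3 + R)/(-1 + R + m))
(-43 + b(I, E))² = (-43 + 3*(3 - 1)/(-1 - 1 + 3))² = (-43 + 3*2/1)² = (-43 + 3*1*2)² = (-43 + 6)² = (-37)² = 1369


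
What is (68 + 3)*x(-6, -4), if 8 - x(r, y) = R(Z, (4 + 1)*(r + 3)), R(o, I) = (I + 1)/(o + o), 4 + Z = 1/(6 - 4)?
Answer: 426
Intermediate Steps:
Z = -7/2 (Z = -4 + 1/(6 - 4) = -4 + 1/2 = -7/2 ≈ -3.5000)
R(o, I) = (1 + I)/(2*o) (R(o, I) = (1 + I)/((2*o)) = (1 + I)*(1/(2*o)) = (1 + I)/(2*o))
x(r, y) = 72/7 + 5*r/7 (x(r, y) = 8 - (1 + (4 + 1)*(r + 3))/(2*(-7/2)) = 8 - (-2)*(1 + 5*(3 + r))/(2*7) = 8 - (-2)*(1 + (15 + 5*r))/(2*7) = 8 - (-2)*(16 + 5*r)/(2*7) = 8 - (-16/7 - 5*r/7) = 8 + (16/7 + 5*r/7) = 72/7 + 5*r/7)
(68 + 3)*x(-6, -4) = (68 + 3)*(72/7 + (5/7)*(-6)) = 71*(72/7 - 30/7) = 71*6 = 426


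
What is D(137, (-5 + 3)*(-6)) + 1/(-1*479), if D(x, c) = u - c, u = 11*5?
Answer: 20596/479 ≈ 42.998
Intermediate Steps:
u = 55
D(x, c) = 55 - c
D(137, (-5 + 3)*(-6)) + 1/(-1*479) = (55 - (-5 + 3)*(-6)) + 1/(-1*479) = (55 - (-2)*(-6)) + 1/(-479) = (55 - 1*12) - 1/479 = (55 - 12) - 1/479 = 43 - 1/479 = 20596/479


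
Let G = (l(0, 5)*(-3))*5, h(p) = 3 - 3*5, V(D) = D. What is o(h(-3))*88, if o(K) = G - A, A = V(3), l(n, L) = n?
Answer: -264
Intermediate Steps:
h(p) = -12 (h(p) = 3 - 15 = -12)
A = 3
G = 0 (G = (0*(-3))*5 = 0*5 = 0)
o(K) = -3 (o(K) = 0 - 1*3 = 0 - 3 = -3)
o(h(-3))*88 = -3*88 = -264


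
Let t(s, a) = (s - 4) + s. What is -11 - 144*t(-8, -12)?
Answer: 2869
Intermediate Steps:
t(s, a) = -4 + 2*s (t(s, a) = (-4 + s) + s = -4 + 2*s)
-11 - 144*t(-8, -12) = -11 - 144*(-4 + 2*(-8)) = -11 - 144*(-4 - 16) = -11 - 144*(-20) = -11 + 2880 = 2869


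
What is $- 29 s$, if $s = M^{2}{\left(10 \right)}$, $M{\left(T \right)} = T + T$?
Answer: $-11600$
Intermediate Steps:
$M{\left(T \right)} = 2 T$
$s = 400$ ($s = \left(2 \cdot 10\right)^{2} = 20^{2} = 400$)
$- 29 s = \left(-29\right) 400 = -11600$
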